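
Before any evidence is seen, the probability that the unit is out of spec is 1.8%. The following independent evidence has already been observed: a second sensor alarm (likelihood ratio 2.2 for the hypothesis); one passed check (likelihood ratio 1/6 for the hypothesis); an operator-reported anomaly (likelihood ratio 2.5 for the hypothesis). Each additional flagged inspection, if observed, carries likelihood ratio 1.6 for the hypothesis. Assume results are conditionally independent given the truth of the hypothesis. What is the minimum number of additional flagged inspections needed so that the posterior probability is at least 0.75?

Prior odds = 0.018/0.982 = 9/491.
Combined Bayes factor of the evidence already in hand = 2.2 × (1/6) × 2.5 = 11/12.
Odds after that evidence = (9/491) × 11/12 = 33/1964.
Target odds = 0.75/0.25 = 3.
Need 1.6ⁿ ≥ 3 ÷ (33/1964) = 1964/11.
1.6¹¹ ≈175.922 falls short of 1964/11 but 1.6¹² ≈281.475 reaches it, so n = 12.

12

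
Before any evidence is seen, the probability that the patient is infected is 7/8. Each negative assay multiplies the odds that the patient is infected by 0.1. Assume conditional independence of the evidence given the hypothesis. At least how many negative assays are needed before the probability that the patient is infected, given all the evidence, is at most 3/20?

Prior odds: 0.875 ÷ 0.125 = 7.
Likelihood ratio per negative assay = 0.1.
Target posterior odds = 0.15/0.85 = 3/17.
Require 0.1ⁿ ≤ 3/17 ÷ 7 = 3/119.
0.1¹ = 0.1 is still above 3/119 but 0.1² = 0.01 is at or below it, so n = 2.

2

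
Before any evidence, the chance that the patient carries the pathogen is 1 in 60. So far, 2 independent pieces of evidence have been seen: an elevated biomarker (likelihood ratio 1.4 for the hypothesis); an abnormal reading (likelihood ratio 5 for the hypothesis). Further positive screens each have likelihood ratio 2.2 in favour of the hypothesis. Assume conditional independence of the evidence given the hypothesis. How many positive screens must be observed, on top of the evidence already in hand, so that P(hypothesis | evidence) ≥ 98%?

Prior odds = (1/60)/(59/60) = 1/59.
Combined Bayes factor of the evidence already in hand = 1.4 × 5 = 7.
Odds after that evidence = (1/59) × 7 = 7/59.
Target odds = 0.98/0.02 = 49.
Need 2.2ⁿ ≥ 49 ÷ (7/59) = 413.
2.2⁷ = 19487171/78125 falls short of 413 but 2.2⁸ = 214358881/390625 reaches it, so n = 8.

8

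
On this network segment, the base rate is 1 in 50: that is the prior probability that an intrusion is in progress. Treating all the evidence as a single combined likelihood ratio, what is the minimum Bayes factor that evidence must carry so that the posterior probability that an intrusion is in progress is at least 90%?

441

Prior odds = 0.02/0.98 = 1/49.
Target odds = 0.9/0.1 = 9.
Required Bayes factor = 9 ÷ (1/49) = 441.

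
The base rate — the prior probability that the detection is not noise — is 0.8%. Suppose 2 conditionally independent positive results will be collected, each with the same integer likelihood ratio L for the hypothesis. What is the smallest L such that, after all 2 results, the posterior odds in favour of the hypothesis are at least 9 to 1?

Prior odds = 0.008/0.992 = 1/124.
Target odds = 9.
Need L² ≥ 9 ÷ (1/124) = 1116.
33² = 1089 < 1116 ≤ 1156 = 34², so L = 34.

34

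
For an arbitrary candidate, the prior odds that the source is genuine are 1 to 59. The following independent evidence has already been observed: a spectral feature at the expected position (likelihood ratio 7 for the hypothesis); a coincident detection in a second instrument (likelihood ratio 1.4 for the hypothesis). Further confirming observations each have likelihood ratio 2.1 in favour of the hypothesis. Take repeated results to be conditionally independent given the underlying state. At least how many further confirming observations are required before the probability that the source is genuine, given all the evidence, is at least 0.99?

9

Prior odds = 1/59.
Combined Bayes factor of the evidence already in hand = 7 × 1.4 = 9.8.
Odds after that evidence = (1/59) × 9.8 = 49/295.
Target odds = 0.99/0.01 = 99.
Need 2.1ⁿ ≥ 99 ÷ (49/295) = 29205/49.
2.1⁸ ≈378.229 falls short of 29205/49 but 2.1⁹ ≈794.28 reaches it, so n = 9.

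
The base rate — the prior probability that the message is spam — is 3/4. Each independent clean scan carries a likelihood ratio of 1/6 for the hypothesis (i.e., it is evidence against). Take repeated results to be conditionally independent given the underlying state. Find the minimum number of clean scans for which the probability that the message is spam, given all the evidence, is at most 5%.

Prior odds: 0.75 ÷ 0.25 = 3.
Likelihood ratio per clean scan = 1/6.
Target odds: 0.05 ÷ 0.95 = 1/19.
Require (1/6)ⁿ ≤ 1/19 ÷ 3 = 1/57.
(1/6)² = 1/36 is still above 1/57 but (1/6)³ = 1/216 is at or below it, so n = 3.

3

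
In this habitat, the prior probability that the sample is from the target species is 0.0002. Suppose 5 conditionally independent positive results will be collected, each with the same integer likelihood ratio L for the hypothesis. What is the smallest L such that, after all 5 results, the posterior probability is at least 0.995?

Prior odds = 0.0002/0.9998 = 1/4999.
Target odds = 0.995/0.005 = 199.
Need L⁵ ≥ 199 ÷ (1/4999) = 994801.
15⁵ = 759375 < 994801 ≤ 1048576 = 16⁵, so L = 16.

16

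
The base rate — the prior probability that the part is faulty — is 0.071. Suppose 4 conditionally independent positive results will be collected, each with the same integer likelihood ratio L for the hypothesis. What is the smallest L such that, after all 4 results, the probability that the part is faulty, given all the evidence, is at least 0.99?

6

Prior odds = 0.071/0.929 = 71/929.
Target odds = 0.99/0.01 = 99.
Need L⁴ ≥ 99 ÷ (71/929) = 91971/71.
5⁴ = 625 < 91971/71 ≤ 1296 = 6⁴, so L = 6.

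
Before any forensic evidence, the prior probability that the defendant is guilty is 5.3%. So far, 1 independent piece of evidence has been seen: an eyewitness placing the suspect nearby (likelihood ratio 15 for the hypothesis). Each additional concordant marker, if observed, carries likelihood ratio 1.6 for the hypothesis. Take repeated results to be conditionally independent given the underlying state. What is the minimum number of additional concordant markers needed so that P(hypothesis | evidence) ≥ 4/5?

Prior odds = 0.053/0.947 = 53/947.
Bayes factor of the evidence already in hand = 15.
Odds after that evidence = (53/947) × 15 = 795/947.
Target odds = 0.8/0.2 = 4.
Need 1.6ⁿ ≥ 4 ÷ (795/947) = 3788/795.
1.6³ = 4.096 falls short of 3788/795 but 1.6⁴ = 6.5536 reaches it, so n = 4.

4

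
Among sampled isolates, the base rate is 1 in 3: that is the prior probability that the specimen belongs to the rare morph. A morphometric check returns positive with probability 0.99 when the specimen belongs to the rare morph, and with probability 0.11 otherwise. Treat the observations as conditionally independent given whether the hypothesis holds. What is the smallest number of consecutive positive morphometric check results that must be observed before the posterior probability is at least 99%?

3

Prior odds: (1/3) ÷ (2/3) = 0.5.
Likelihood ratio of a positive result = 0.99/0.11 = 9.
Target odds: 0.99 ÷ 0.01 = 99.
Require 9ⁿ ≥ 99 ÷ 0.5 = 198.
9² = 81 falls short of 198 but 9³ = 729 reaches it, so n = 3.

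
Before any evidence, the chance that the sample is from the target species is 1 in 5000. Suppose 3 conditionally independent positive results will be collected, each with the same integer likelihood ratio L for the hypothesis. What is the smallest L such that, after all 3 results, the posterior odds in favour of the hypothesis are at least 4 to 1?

Prior odds = 0.0002/0.9998 = 1/4999.
Target odds = 4.
Need L³ ≥ 4 ÷ (1/4999) = 19996.
27³ = 19683 < 19996 ≤ 21952 = 28³, so L = 28.

28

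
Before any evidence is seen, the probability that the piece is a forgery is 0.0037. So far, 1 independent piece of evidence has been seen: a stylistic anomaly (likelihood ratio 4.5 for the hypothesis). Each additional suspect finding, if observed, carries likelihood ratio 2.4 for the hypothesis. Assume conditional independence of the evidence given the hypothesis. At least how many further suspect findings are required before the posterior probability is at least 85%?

Prior odds = 0.0037/0.9963 = 37/9963.
Bayes factor of the evidence already in hand = 4.5.
Odds after that evidence = (37/9963) × 4.5 = 37/2214.
Target odds = 0.85/0.15 = 17/3.
Need 2.4ⁿ ≥ 17/3 ÷ (37/2214) = 12546/37.
2.4⁶ = 2985984/15625 falls short of 12546/37 but 2.4⁷ = 35831808/78125 reaches it, so n = 7.

7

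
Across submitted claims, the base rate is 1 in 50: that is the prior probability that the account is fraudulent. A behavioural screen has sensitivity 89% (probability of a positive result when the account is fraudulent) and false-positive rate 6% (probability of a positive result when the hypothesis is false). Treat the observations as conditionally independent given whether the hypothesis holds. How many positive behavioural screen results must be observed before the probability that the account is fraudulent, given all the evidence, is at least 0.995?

Prior odds: 0.02 ÷ 0.98 = 1/49.
Likelihood ratio of a positive result = 0.89/0.06 = 89/6.
Target odds: 0.995 ÷ 0.005 = 199.
Need (1/49) × (89/6)ⁿ ≥ 199, i.e. (89/6)ⁿ ≥ 9751.
(89/6)³ = 704969/216 falls short of 9751 but (89/6)⁴ = 62742241/1296 reaches it, so n = 4.

4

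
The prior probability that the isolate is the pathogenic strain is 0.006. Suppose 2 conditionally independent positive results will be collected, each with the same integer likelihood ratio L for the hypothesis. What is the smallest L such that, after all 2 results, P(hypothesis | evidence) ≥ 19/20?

Prior odds = 0.006/0.994 = 3/497.
Target odds = 0.95/0.05 = 19.
Need L² ≥ 19 ÷ (3/497) = 9443/3.
56² = 3136 < 9443/3 ≤ 3249 = 57², so L = 57.

57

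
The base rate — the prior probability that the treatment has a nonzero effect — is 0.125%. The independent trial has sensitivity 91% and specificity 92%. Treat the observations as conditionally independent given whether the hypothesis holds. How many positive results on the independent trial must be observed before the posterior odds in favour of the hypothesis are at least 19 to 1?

4

Prior odds: 0.00125 ÷ 0.99875 = 1/799.
False-positive rate = 1 − 0.92 = 0.08; likelihood ratio of a positive = 0.91/0.08 = 11.375.
Target odds = 19.
Need (1/799) × 11.375ⁿ ≥ 19, i.e. 11.375ⁿ ≥ 15181.
11.375³ = 753571/512 falls short of 15181 but 11.375⁴ = 68574961/4096 reaches it, so n = 4.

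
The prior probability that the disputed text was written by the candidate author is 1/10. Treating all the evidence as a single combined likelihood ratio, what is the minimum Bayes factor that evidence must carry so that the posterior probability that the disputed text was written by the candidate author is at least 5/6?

Prior odds = 0.1/0.9 = 1/9.
Target odds = (5/6)/(1/6) = 5.
Required Bayes factor = 5 ÷ (1/9) = 45.

45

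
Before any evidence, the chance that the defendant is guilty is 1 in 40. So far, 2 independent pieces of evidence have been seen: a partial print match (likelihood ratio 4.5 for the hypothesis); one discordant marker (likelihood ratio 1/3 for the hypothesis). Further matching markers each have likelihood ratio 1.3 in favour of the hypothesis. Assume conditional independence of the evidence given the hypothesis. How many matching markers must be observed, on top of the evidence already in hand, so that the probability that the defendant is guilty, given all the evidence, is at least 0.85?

Prior odds = 0.025/0.975 = 1/39.
Combined Bayes factor of the evidence already in hand = 4.5 × (1/3) = 1.5.
Odds after that evidence = (1/39) × 1.5 = 1/26.
Target odds = 0.85/0.15 = 17/3.
Need 1.3ⁿ ≥ 17/3 ÷ (1/26) = 442/3.
1.3¹⁹ ≈146.192 falls short of 442/3 but 1.3²⁰ ≈190.05 reaches it, so n = 20.

20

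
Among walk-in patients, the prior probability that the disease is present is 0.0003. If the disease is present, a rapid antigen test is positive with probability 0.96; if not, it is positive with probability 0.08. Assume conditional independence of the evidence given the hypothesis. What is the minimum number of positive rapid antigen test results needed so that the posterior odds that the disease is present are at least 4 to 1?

Prior odds: 0.0003 ÷ 0.9997 = 3/9997.
Likelihood ratio of a positive = 0.96/0.08 = 12.
Target odds = 4.
Need (3/9997) × 12ⁿ ≥ 4, i.e. 12ⁿ ≥ 39988/3.
12³ = 1728 falls short of 39988/3 but 12⁴ = 20736 reaches it, so n = 4.

4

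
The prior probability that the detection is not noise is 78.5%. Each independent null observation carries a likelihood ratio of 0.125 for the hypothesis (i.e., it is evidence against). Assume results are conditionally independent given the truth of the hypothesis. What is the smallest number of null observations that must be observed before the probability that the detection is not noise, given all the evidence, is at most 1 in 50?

Prior odds = 0.785/0.215 = 157/43.
Likelihood ratio per null observation = 0.125.
Target posterior odds = 0.02/0.98 = 1/49.
Require 0.125ⁿ ≤ 1/49 ÷ (157/43) = 43/7693.
0.125² = 0.015625 is still above 43/7693 but 0.125³ = 0.001953125 is at or below it, so n = 3.

3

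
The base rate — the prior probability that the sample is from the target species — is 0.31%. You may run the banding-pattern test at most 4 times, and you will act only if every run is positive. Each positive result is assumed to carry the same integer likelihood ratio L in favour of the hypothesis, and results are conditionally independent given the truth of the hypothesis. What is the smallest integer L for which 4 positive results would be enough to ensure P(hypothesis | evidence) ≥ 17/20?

Prior odds = 0.0031/0.9969 = 31/9969.
Target odds = 0.85/0.15 = 17/3.
Need L⁴ ≥ 17/3 ÷ (31/9969) = 56491/31.
6⁴ = 1296 < 56491/31 ≤ 2401 = 7⁴, so L = 7.

7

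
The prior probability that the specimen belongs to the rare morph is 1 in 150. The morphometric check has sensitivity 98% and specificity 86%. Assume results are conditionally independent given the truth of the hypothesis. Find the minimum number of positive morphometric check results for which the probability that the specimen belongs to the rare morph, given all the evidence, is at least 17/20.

4

Prior odds = (1/150)/(149/150) = 1/149.
False-positive rate = 1 − 0.86 = 0.14; likelihood ratio of a positive = 0.98/0.14 = 7.
Target odds: 0.85 ÷ 0.15 = 17/3.
Require 7ⁿ ≥ 17/3 ÷ (1/149) = 2533/3.
7³ = 343 falls short of 2533/3 but 7⁴ = 2401 reaches it, so n = 4.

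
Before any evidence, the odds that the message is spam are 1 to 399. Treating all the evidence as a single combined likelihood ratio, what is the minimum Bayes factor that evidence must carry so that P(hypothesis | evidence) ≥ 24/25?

Prior odds = 1/399.
Target odds = 0.96/0.04 = 24.
Required Bayes factor = 24 ÷ (1/399) = 9576.

9576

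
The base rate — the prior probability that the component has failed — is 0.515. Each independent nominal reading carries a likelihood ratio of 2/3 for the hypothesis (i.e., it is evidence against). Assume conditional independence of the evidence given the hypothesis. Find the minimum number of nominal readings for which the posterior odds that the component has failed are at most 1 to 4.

Prior odds: 0.515 ÷ 0.485 = 103/97.
Likelihood ratio per nominal reading = 2/3.
Target odds = 0.25.
Require (2/3)ⁿ ≤ 0.25 ÷ (103/97) = 97/412.
(2/3)³ = 8/27 is still above 97/412 but (2/3)⁴ = 16/81 is at or below it, so n = 4.

4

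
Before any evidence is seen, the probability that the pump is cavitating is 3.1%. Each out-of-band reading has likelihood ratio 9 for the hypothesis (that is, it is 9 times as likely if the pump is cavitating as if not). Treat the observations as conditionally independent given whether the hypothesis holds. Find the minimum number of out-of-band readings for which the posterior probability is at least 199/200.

4

Prior odds: 0.031 ÷ 0.969 = 31/969.
Likelihood ratio per out-of-band reading = 9.
Target odds: 0.995 ÷ 0.005 = 199.
Need (31/969) × 9ⁿ ≥ 199, i.e. 9ⁿ ≥ 192831/31.
9³ = 729 falls short of 192831/31 but 9⁴ = 6561 reaches it, so n = 4.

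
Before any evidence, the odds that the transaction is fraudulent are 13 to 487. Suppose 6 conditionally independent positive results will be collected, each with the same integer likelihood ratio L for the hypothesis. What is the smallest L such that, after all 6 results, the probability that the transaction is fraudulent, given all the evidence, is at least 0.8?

3

Prior odds = 13/487.
Target odds = 0.8/0.2 = 4.
Need L⁶ ≥ 4 ÷ (13/487) = 1948/13.
2⁶ = 64 < 1948/13 ≤ 729 = 3⁶, so L = 3.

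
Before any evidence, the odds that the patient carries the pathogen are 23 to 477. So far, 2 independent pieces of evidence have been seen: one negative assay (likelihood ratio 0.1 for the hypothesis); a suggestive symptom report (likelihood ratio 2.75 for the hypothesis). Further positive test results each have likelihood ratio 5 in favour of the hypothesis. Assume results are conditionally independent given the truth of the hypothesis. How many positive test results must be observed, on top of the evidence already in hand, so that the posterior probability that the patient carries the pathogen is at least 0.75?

4

Prior odds = 23/477.
Combined Bayes factor of the evidence already in hand = 0.1 × 2.75 = 0.275.
Odds after that evidence = (23/477) × 0.275 = 253/19080.
Target odds = 0.75/0.25 = 3.
Need 5ⁿ ≥ 3 ÷ (253/19080) = 57240/253.
5³ = 125 falls short of 57240/253 but 5⁴ = 625 reaches it, so n = 4.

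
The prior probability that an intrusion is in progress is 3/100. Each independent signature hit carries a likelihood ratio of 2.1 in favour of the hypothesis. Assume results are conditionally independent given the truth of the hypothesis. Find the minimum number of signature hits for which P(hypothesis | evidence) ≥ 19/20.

Prior odds = 0.03/0.97 = 3/97.
Likelihood ratio per signature hit = 2.1.
Target odds: 0.95 ÷ 0.05 = 19.
Require 2.1ⁿ ≥ 19 ÷ (3/97) = 1843/3.
2.1⁸ ≈378.229 falls short of 1843/3 but 2.1⁹ ≈794.28 reaches it, so n = 9.

9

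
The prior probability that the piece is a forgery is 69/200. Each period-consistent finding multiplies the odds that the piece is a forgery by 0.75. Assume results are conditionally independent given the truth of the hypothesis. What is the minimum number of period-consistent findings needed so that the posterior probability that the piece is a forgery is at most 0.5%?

Prior odds = 0.345/0.655 = 69/131.
Likelihood ratio per period-consistent finding = 0.75.
Target posterior odds = 0.005/0.995 = 1/199.
Require 0.75ⁿ ≤ 1/199 ÷ (69/131) = 131/13731.
0.75¹⁶ ≈0.0100226 is still above 131/13731 but 0.75¹⁷ ≈0.00751695 is at or below it, so n = 17.

17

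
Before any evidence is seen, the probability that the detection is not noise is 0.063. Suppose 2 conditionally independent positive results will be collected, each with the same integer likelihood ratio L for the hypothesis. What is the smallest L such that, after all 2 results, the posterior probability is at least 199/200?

Prior odds = 0.063/0.937 = 63/937.
Target odds = 0.995/0.005 = 199.
Need L² ≥ 199 ÷ (63/937) = 186463/63.
54² = 2916 < 186463/63 ≤ 3025 = 55², so L = 55.

55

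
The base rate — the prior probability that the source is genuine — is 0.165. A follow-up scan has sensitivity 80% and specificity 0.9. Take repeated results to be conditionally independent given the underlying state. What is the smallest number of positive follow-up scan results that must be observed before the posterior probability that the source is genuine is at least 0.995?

4

Prior odds = 0.165/0.835 = 33/167.
False-positive rate = 1 − 0.9 = 0.1; likelihood ratio of a positive = 0.8/0.1 = 8.
Target odds: 0.995 ÷ 0.005 = 199.
Require 8ⁿ ≥ 199 ÷ (33/167) = 33233/33.
8³ = 512 falls short of 33233/33 but 8⁴ = 4096 reaches it, so n = 4.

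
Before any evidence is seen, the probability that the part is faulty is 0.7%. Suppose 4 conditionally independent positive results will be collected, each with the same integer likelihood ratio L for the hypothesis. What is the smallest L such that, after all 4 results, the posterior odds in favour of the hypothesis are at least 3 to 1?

Prior odds = 0.007/0.993 = 7/993.
Target odds = 3.
Need L⁴ ≥ 3 ÷ (7/993) = 2979/7.
4⁴ = 256 < 2979/7 ≤ 625 = 5⁴, so L = 5.

5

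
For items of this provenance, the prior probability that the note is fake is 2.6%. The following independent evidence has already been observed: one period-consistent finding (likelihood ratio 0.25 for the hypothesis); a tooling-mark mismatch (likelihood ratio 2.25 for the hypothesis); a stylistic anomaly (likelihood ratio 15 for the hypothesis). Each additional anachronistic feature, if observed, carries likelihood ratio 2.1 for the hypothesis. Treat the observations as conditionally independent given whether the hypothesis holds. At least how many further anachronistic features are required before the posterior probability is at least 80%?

4

Prior odds = 0.026/0.974 = 13/487.
Combined Bayes factor of the evidence already in hand = 0.25 × 2.25 × 15 = 8.4375.
Odds after that evidence = (13/487) × 8.4375 = 1755/7792.
Target odds = 0.8/0.2 = 4.
Need 2.1ⁿ ≥ 4 ÷ (1755/7792) = 31168/1755.
2.1³ = 9.261 falls short of 31168/1755 but 2.1⁴ = 19.4481 reaches it, so n = 4.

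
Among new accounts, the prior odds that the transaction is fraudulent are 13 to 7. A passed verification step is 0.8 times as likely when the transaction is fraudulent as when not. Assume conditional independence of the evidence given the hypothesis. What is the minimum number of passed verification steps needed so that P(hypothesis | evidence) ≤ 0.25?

Prior odds = 13/7.
Likelihood ratio per passed verification step = 0.8.
Target odds: 0.25 ÷ 0.75 = 1/3.
Need (13/7) × 0.8ⁿ ≤ 1/3, i.e. 0.8ⁿ ≤ 7/39.
0.8⁷ = 16384/78125 is still above 7/39 but 0.8⁸ = 65536/390625 is at or below it, so n = 8.

8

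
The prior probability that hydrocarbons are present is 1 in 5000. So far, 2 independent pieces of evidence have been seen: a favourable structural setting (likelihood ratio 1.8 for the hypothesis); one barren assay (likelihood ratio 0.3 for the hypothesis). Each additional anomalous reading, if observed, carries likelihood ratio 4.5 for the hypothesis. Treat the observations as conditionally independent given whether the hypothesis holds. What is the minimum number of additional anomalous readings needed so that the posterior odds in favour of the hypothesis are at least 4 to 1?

Prior odds = 0.0002/0.9998 = 1/4999.
Combined Bayes factor of the evidence already in hand = 1.8 × 0.3 = 0.54.
Odds after that evidence = (1/4999) × 0.54 = 27/249950.
Target odds = 4.
Need 4.5ⁿ ≥ 4 ÷ (27/249950) = 999800/27.
4.5⁶ = 8303.765625 falls short of 999800/27 but 4.5⁷ = 4782969/128 reaches it, so n = 7.

7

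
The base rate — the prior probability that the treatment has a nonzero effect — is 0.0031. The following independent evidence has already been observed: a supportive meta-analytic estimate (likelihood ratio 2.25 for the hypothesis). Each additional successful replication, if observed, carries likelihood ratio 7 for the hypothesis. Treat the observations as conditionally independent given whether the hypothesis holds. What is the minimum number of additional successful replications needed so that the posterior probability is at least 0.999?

Prior odds = 0.0031/0.9969 = 31/9969.
Bayes factor of the evidence already in hand = 2.25.
Odds after that evidence = (31/9969) × 2.25 = 93/13292.
Target odds = 0.999/0.001 = 999.
Need 7ⁿ ≥ 999 ÷ (93/13292) = 4426236/31.
7⁶ = 117649 falls short of 4426236/31 but 7⁷ = 823543 reaches it, so n = 7.

7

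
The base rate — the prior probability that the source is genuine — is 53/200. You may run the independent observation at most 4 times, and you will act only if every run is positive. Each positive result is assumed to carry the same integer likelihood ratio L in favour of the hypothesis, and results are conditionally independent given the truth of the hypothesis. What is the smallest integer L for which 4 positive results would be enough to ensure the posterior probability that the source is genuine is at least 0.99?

Prior odds = 0.265/0.735 = 53/147.
Target odds = 0.99/0.01 = 99.
Need L⁴ ≥ 99 ÷ (53/147) = 14553/53.
4⁴ = 256 < 14553/53 ≤ 625 = 5⁴, so L = 5.

5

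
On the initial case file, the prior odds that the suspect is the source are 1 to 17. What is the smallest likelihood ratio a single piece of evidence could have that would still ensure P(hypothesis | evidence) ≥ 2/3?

34

Prior odds = 1/17.
Target odds = (2/3)/(1/3) = 2.
Required Bayes factor = 2 ÷ (1/17) = 34.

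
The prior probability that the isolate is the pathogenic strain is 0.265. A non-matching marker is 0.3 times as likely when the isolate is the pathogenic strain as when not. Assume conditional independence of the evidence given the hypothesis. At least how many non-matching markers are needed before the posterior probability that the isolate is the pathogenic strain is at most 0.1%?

Prior odds = 0.265/0.735 = 53/147.
Likelihood ratio per non-matching marker = 0.3.
Target odds: 0.001 ÷ 0.999 = 1/999.
Require 0.3ⁿ ≤ 1/999 ÷ (53/147) = 49/17649.
0.3⁴ = 0.0081 is still above 49/17649 but 0.3⁵ = 243/100000 is at or below it, so n = 5.

5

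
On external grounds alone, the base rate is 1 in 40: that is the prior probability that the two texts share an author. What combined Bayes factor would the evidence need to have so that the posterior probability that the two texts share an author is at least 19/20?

741

Prior odds = 0.025/0.975 = 1/39.
Target odds = 0.95/0.05 = 19.
Required Bayes factor = 19 ÷ (1/39) = 741.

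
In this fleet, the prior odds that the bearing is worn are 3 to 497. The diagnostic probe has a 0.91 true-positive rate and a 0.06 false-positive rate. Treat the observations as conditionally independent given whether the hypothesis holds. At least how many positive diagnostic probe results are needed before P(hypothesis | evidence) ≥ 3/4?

Prior odds = 3/497.
Likelihood ratio of a positive result = 0.91/0.06 = 91/6.
Target posterior odds = 0.75/0.25 = 3.
Need (3/497) × (91/6)ⁿ ≥ 3, i.e. (91/6)ⁿ ≥ 497.
(91/6)² = 8281/36 falls short of 497 but (91/6)³ = 753571/216 reaches it, so n = 3.

3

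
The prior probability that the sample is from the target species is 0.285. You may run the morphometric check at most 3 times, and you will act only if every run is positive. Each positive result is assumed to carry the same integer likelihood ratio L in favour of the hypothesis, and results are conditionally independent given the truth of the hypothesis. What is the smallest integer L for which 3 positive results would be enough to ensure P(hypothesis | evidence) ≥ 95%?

4

Prior odds = 0.285/0.715 = 57/143.
Target odds = 0.95/0.05 = 19.
Need L³ ≥ 19 ÷ (57/143) = 143/3.
3³ = 27 < 143/3 ≤ 64 = 4³, so L = 4.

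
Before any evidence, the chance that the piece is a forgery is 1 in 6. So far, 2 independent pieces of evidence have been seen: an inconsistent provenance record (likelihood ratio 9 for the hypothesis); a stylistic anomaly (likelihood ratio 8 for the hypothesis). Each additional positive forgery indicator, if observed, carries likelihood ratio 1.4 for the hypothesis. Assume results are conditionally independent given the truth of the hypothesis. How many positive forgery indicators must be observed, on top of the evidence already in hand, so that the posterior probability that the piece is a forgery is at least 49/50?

4

Prior odds = (1/6)/(5/6) = 0.2.
Combined Bayes factor of the evidence already in hand = 9 × 8 = 72.
Odds after that evidence = 0.2 × 72 = 14.4.
Target odds = 0.98/0.02 = 49.
Need 1.4ⁿ ≥ 49 ÷ 14.4 = 245/72.
1.4³ = 2.744 falls short of 245/72 but 1.4⁴ = 3.8416 reaches it, so n = 4.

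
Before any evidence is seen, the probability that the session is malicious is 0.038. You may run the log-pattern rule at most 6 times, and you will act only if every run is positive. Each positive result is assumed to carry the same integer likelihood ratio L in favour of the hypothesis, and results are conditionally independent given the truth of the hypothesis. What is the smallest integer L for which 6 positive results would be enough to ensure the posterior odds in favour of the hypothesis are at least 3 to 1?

3

Prior odds = 0.038/0.962 = 19/481.
Target odds = 3.
Need L⁶ ≥ 3 ÷ (19/481) = 1443/19.
2⁶ = 64 < 1443/19 ≤ 729 = 3⁶, so L = 3.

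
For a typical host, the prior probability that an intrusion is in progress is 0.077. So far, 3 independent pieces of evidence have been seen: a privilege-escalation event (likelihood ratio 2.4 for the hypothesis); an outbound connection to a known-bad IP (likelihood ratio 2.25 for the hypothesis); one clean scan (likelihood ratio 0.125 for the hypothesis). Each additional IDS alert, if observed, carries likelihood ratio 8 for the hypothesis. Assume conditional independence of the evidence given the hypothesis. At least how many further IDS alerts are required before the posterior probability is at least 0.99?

4

Prior odds = 0.077/0.923 = 77/923.
Combined Bayes factor of the evidence already in hand = 2.4 × 2.25 × 0.125 = 0.675.
Odds after that evidence = (77/923) × 0.675 = 2079/36920.
Target odds = 0.99/0.01 = 99.
Need 8ⁿ ≥ 99 ÷ (2079/36920) = 36920/21.
8³ = 512 falls short of 36920/21 but 8⁴ = 4096 reaches it, so n = 4.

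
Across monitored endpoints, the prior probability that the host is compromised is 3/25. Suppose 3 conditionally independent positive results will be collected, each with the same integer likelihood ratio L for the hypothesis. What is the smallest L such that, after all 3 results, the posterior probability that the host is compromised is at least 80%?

Prior odds = 0.12/0.88 = 3/22.
Target odds = 0.8/0.2 = 4.
Need L³ ≥ 4 ÷ (3/22) = 88/3.
3³ = 27 < 88/3 ≤ 64 = 4³, so L = 4.

4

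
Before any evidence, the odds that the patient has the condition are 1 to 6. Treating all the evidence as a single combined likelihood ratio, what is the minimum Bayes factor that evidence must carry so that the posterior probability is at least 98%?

294

Prior odds = 1/6.
Target odds = 0.98/0.02 = 49.
Required Bayes factor = 49 ÷ (1/6) = 294.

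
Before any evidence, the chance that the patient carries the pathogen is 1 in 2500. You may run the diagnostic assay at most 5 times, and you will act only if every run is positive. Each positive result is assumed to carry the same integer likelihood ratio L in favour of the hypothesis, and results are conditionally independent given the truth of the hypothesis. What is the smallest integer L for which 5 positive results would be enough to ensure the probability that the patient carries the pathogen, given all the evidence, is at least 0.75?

Prior odds = 0.0004/0.9996 = 1/2499.
Target odds = 0.75/0.25 = 3.
Need L⁵ ≥ 3 ÷ (1/2499) = 7497.
5⁵ = 3125 < 7497 ≤ 7776 = 6⁵, so L = 6.

6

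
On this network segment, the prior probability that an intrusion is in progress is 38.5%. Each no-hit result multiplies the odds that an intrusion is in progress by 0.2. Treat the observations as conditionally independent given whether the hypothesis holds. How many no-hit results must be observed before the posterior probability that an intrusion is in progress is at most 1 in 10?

Prior odds: 0.385 ÷ 0.615 = 77/123.
Likelihood ratio per no-hit result = 0.2.
Target odds: 0.1 ÷ 0.9 = 1/9.
Require 0.2ⁿ ≤ 1/9 ÷ (77/123) = 41/231.
0.2¹ = 0.2 is still above 41/231 but 0.2² = 0.04 is at or below it, so n = 2.

2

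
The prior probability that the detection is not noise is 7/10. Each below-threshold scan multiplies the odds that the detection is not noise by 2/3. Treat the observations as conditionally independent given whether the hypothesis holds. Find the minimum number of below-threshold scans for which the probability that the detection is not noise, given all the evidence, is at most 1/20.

Prior odds = 0.7/0.3 = 7/3.
Likelihood ratio per below-threshold scan = 2/3.
Target odds: 0.05 ÷ 0.95 = 1/19.
Need (7/3) × (2/3)ⁿ ≤ 1/19, i.e. (2/3)ⁿ ≤ 3/133.
(2/3)⁹ = 512/19683 is still above 3/133 but (2/3)¹⁰ = 1024/59049 is at or below it, so n = 10.

10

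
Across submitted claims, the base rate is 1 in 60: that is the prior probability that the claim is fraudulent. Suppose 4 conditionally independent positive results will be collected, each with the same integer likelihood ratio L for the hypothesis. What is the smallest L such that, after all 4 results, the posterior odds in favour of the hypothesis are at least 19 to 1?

6

Prior odds = (1/60)/(59/60) = 1/59.
Target odds = 19.
Need L⁴ ≥ 19 ÷ (1/59) = 1121.
5⁴ = 625 < 1121 ≤ 1296 = 6⁴, so L = 6.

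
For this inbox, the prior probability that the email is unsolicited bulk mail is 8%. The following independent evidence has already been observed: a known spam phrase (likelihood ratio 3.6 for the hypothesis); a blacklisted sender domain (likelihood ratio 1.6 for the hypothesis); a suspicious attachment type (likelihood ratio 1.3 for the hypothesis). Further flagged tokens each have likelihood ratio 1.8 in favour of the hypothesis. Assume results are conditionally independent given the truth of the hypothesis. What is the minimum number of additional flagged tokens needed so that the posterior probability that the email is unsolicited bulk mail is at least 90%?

Prior odds = 0.08/0.92 = 2/23.
Combined Bayes factor of the evidence already in hand = 3.6 × 1.6 × 1.3 = 7.488.
Odds after that evidence = (2/23) × 7.488 = 1872/2875.
Target odds = 0.9/0.1 = 9.
Need 1.8ⁿ ≥ 9 ÷ (1872/2875) = 2875/208.
1.8⁴ = 10.4976 falls short of 2875/208 but 1.8⁵ = 18.89568 reaches it, so n = 5.

5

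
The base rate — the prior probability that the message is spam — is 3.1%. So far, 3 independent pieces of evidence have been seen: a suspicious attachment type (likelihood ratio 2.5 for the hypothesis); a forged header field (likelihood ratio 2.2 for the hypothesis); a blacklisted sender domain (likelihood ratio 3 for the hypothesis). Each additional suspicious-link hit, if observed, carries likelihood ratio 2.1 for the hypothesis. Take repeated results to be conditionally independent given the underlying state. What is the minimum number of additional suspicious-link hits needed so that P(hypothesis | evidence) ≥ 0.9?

4

Prior odds = 0.031/0.969 = 31/969.
Combined Bayes factor of the evidence already in hand = 2.5 × 2.2 × 3 = 16.5.
Odds after that evidence = (31/969) × 16.5 = 341/646.
Target odds = 0.9/0.1 = 9.
Need 2.1ⁿ ≥ 9 ÷ (341/646) = 5814/341.
2.1³ = 9.261 falls short of 5814/341 but 2.1⁴ = 19.4481 reaches it, so n = 4.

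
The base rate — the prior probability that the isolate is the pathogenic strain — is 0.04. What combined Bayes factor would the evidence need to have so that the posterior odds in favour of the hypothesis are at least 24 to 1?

Prior odds = 0.04/0.96 = 1/24.
Target odds = 24.
Required Bayes factor = 24 ÷ (1/24) = 576.

576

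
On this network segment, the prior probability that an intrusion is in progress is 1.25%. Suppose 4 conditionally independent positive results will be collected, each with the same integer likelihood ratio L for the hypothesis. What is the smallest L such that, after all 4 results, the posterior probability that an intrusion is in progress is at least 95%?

7

Prior odds = 0.0125/0.9875 = 1/79.
Target odds = 0.95/0.05 = 19.
Need L⁴ ≥ 19 ÷ (1/79) = 1501.
6⁴ = 1296 < 1501 ≤ 2401 = 7⁴, so L = 7.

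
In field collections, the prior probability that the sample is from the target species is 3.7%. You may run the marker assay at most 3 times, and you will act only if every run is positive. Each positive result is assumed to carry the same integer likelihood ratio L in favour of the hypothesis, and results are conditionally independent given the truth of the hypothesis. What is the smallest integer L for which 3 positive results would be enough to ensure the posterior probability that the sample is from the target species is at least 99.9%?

30

Prior odds = 0.037/0.963 = 37/963.
Target odds = 0.999/0.001 = 999.
Need L³ ≥ 999 ÷ (37/963) = 26001.
29³ = 24389 < 26001 ≤ 27000 = 30³, so L = 30.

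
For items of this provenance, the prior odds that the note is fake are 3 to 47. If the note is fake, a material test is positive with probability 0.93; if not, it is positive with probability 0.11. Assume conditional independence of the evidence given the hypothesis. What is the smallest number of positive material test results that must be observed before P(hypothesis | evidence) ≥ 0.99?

4

Prior odds = 3/47.
Likelihood ratio of a positive = 0.93/0.11 = 93/11.
Target odds: 0.99 ÷ 0.01 = 99.
Require (93/11)ⁿ ≥ 99 ÷ (3/47) = 1551.
(93/11)³ = 804357/1331 falls short of 1551 but (93/11)⁴ = 74805201/14641 reaches it, so n = 4.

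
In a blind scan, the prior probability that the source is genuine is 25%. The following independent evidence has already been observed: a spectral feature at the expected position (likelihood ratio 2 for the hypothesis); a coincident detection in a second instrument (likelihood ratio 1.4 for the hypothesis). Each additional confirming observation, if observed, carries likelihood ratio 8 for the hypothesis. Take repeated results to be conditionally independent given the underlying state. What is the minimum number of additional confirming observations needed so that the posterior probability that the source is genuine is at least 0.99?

Prior odds = 0.25/0.75 = 1/3.
Combined Bayes factor of the evidence already in hand = 2 × 1.4 = 2.8.
Odds after that evidence = (1/3) × 2.8 = 14/15.
Target odds = 0.99/0.01 = 99.
Need 8ⁿ ≥ 99 ÷ (14/15) = 1485/14.
8² = 64 falls short of 1485/14 but 8³ = 512 reaches it, so n = 3.

3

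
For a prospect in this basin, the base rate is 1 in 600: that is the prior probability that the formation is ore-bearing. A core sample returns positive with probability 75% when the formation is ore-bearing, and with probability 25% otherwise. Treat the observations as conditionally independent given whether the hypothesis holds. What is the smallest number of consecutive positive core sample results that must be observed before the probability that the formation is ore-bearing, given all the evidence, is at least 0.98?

10

Prior odds: (1/600) ÷ (599/600) = 1/599.
Likelihood ratio of a positive result = 0.75/0.25 = 3.
Target posterior odds = 0.98/0.02 = 49.
Require 3ⁿ ≥ 49 ÷ (1/599) = 29351.
3⁹ = 19683 falls short of 29351 but 3¹⁰ = 59049 reaches it, so n = 10.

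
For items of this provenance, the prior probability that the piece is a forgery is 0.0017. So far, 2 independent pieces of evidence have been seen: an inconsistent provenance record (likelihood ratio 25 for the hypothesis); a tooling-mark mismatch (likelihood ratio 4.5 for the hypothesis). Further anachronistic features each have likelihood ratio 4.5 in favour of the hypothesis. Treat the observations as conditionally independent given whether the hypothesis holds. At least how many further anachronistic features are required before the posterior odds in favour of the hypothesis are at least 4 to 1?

3

Prior odds = 0.0017/0.9983 = 17/9983.
Combined Bayes factor of the evidence already in hand = 25 × 4.5 = 112.5.
Odds after that evidence = (17/9983) × 112.5 = 3825/19966.
Target odds = 4.
Need 4.5ⁿ ≥ 4 ÷ (3825/19966) = 79864/3825.
4.5² = 20.25 falls short of 79864/3825 but 4.5³ = 91.125 reaches it, so n = 3.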